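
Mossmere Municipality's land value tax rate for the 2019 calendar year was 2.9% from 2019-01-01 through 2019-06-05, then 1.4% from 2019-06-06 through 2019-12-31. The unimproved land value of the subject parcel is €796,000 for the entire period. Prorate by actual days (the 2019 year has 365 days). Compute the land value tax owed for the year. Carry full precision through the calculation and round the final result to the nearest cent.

2019-01-01 to 2019-06-05: 156 days at 2.9% → €796,000 × 2.9% × 156/365 = €9,866.0384
2019-06-06 to 2019-12-31: 209 days at 1.4% → €796,000 × 1.4% × 209/365 = €6,381.0849
Total = €16,247.1233

€16,247.12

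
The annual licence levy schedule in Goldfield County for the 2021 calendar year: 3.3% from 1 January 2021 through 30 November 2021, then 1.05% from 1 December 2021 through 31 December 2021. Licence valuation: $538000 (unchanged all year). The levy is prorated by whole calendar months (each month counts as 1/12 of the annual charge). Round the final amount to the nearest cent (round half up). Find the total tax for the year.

$16745.25

1 January – 30 November 2021: 11 months at 3.3% → $538000 × 3.3% × 11/12 = $16274.5000
1 December – 31 December 2021: 1 month at 1.05% → $538000 × 1.05% × 1/12 = $470.7500
Total = $16745.2500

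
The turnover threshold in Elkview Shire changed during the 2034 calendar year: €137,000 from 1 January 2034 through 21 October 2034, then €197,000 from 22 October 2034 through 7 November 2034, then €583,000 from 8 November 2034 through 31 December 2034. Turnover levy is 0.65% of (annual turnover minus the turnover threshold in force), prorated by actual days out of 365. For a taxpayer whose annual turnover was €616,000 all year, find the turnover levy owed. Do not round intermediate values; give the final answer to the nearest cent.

€2,666.44

1 January – 21 October 2034: 294 days, exemption €137,000 → (€616,000 − €137,000) × 0.65% × 294/365 = €2,507.8603
22 October – 7 November 2034: 17 days, exemption €197,000 → (€616,000 − €197,000) × 0.65% × 17/365 = €126.8479
8 November – 31 December 2034: 54 days, exemption €583,000 → (€616,000 − €583,000) × 0.65% × 54/365 = €31.7342
Total = €2,666.4425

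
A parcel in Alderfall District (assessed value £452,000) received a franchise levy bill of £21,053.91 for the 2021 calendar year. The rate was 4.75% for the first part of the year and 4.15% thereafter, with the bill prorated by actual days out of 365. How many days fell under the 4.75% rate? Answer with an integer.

Let d = days at the first rate; then 365 − d days at the second rate.
£452,000 × [4.75%·d + 4.15%·(365−d)] / 365 = £21,053.91
Solving gives d = 309, so the new rate took effect on 6 Nov 2021.

309 days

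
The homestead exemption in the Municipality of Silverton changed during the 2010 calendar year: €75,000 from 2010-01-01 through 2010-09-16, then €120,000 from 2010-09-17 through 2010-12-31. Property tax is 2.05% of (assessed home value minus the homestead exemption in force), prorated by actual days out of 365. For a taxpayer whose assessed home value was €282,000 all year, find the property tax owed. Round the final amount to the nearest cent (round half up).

2010-01-01 to 2010-09-16: 259 days, exemption €75,000 → (€282,000 − €75,000) × 2.05% × 259/365 = €3,011.1411
2010-09-17 to 2010-12-31: 106 days, exemption €120,000 → (€282,000 − €120,000) × 2.05% × 106/365 = €964.4548
Total = €3,975.5959

€3,975.60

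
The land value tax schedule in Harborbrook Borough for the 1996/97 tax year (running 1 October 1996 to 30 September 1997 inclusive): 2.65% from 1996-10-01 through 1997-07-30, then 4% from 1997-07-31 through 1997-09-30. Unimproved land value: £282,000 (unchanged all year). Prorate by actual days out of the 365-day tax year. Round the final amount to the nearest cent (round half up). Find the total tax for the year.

1996-10-01 to 1997-07-30: 303 days at 2.65% → £282,000 × 2.65% × 303/365 = £6,203.6137
1997-07-31 to 1997-09-30: 62 days at 4% → £282,000 × 4% × 62/365 = £1,916.0548
Total = £8,119.6685

£8,119.67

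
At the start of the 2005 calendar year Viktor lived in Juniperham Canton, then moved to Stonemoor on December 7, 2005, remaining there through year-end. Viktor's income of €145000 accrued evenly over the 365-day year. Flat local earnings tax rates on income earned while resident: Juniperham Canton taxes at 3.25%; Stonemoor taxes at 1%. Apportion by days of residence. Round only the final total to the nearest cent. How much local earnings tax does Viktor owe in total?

Juniperham Canton, January 1 – December 6, 2005: 340 days → €145000 × 3.25% × 340/365 = €4389.7260
Stonemoor, December 7 – December 31, 2005: 25 days → €145000 × 1% × 25/365 = €99.3151
Total = €4489.0411

€4489.04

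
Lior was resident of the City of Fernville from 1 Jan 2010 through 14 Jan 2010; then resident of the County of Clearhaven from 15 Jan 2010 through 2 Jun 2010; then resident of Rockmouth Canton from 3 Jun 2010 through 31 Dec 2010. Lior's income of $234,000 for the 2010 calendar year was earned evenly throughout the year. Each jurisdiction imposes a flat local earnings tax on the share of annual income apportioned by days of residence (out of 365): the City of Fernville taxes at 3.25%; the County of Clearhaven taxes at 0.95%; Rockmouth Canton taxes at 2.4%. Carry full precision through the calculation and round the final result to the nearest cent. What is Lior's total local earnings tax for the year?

$4,400.16

The City of Fernville, 1 Jan – 14 Jan 2010: 14 days → $234,000 × 3.25% × 14/365 = $291.6986
The County of Clearhaven, 15 Jan – 2 Jun 2010: 139 days → $234,000 × 0.95% × 139/365 = $846.5671
Rockmouth Canton, 3 Jun – 31 Dec 2010: 212 days → $234,000 × 2.4% × 212/365 = $3,261.8959
Total = $4,400.1616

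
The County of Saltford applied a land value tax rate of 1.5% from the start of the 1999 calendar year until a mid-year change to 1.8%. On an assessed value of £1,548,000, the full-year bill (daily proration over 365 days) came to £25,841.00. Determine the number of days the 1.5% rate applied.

159 days

Let d = days at the first rate; then 365 − d days at the second rate.
£1,548,000 × [1.5%·d + 1.8%·(365−d)] / 365 = £25,841.00
Solving gives d = 159, so the new rate took effect on June 9, 1999.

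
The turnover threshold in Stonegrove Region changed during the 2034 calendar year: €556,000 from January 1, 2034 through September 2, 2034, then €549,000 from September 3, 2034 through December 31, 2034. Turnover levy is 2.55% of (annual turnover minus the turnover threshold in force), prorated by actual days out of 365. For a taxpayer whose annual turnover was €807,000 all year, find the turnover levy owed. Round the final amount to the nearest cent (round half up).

€6,459.18

January 1 – September 2, 2034: 245 days, exemption €556,000 → (€807,000 − €556,000) × 2.55% × 245/365 = €4,296.2260
September 3 – December 31, 2034: 120 days, exemption €549,000 → (€807,000 − €549,000) × 2.55% × 120/365 = €2,162.9589
Total = €6,459.1849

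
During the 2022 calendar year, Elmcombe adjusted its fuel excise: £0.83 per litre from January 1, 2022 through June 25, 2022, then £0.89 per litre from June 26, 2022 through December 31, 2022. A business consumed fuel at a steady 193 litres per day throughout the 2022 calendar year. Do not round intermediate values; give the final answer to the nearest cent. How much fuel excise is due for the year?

January 1 – June 25, 2022: 176 days × 193 litres/day = 33,968 litres at £0.83/litre → £28,193.44
June 26 – December 31, 2022: 189 days × 193 litres/day = 36,477 litres at £0.89/litre → £32,464.53

£60,657.97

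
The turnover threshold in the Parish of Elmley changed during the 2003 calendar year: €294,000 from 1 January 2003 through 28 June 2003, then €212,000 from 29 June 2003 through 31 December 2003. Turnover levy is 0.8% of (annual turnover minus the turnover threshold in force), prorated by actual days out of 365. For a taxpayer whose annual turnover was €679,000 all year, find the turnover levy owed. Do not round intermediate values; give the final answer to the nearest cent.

1 January – 28 June 2003: 179 days, exemption €294,000 → (€679,000 − €294,000) × 0.8% × 179/365 = €1,510.4658
29 June – 31 December 2003: 186 days, exemption €212,000 → (€679,000 − €212,000) × 0.8% × 186/365 = €1,903.8247
Total = €3,414.2904

€3,414.29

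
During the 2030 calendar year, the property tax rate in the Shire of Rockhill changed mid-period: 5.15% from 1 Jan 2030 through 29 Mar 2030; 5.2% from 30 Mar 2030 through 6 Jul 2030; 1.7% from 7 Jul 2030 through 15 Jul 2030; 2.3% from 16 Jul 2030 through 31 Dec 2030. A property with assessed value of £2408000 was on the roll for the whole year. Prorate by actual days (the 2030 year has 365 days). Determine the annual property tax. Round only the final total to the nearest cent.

£90514.41

1 Jan – 29 Mar 2030: 88 days at 5.15% → £2408000 × 5.15% × 88/365 = £29898.7836
30 Mar – 6 Jul 2030: 99 days at 5.2% → £2408000 × 5.2% × 99/365 = £33962.6959
7 Jul – 15 Jul 2030: 9 days at 1.7% → £2408000 × 1.7% × 9/365 = £1009.3808
16 Jul – 31 Dec 2030: 169 days at 2.3% → £2408000 × 2.3% × 169/365 = £25643.5507
Total = £90514.4110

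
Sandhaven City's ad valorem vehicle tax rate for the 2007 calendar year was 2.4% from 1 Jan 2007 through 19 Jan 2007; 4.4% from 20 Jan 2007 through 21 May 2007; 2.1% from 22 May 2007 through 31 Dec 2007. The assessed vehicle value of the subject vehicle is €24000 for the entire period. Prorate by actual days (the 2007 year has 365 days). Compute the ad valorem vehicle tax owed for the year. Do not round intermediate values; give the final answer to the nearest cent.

€692.25

1 Jan – 19 Jan 2007: 19 days at 2.4% → €24000 × 2.4% × 19/365 = €29.9836
20 Jan – 21 May 2007: 122 days at 4.4% → €24000 × 4.4% × 122/365 = €352.9644
22 May – 31 Dec 2007: 224 days at 2.1% → €24000 × 2.1% × 224/365 = €309.3041
Total = €692.2521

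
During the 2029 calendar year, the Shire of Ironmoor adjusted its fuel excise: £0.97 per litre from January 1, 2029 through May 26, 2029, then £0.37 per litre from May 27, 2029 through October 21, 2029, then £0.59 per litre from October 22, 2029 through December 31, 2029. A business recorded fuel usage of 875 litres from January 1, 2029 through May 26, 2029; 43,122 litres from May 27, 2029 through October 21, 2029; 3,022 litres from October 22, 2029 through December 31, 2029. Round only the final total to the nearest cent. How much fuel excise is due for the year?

January 1 – May 26, 2029: 875 litres at £0.97/litre → £848.75
May 27 – October 21, 2029: 43,122 litres at £0.37/litre → £15955.14
October 22 – December 31, 2029: 3,022 litres at £0.59/litre → £1782.98

£18586.87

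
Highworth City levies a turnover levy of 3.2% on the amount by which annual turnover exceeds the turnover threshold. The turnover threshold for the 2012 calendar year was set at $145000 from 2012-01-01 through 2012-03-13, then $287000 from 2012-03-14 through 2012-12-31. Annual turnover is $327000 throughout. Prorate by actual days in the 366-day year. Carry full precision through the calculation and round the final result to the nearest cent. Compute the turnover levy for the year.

$2186.32

2012-01-01 to 2012-03-13: 73 days, exemption $145000 → ($327000 − $145000) × 3.2% × 73/366 = $1161.6175
2012-03-14 to 2012-12-31: 293 days, exemption $287000 → ($327000 − $287000) × 3.2% × 293/366 = $1024.6995
Total = $2186.3169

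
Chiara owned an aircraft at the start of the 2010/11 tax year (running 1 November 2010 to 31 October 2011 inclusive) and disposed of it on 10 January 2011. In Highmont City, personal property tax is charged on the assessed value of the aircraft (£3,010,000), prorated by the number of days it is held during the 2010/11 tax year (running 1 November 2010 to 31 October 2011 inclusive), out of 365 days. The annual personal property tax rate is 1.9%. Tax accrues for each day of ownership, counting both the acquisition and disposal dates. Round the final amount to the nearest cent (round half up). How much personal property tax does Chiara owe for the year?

£11,124.63

Days held (1 November 2010 – 10 January 2011): 71 out of 365
Tax = £3,010,000 × 1.9% × 71/365 = £11,124.6301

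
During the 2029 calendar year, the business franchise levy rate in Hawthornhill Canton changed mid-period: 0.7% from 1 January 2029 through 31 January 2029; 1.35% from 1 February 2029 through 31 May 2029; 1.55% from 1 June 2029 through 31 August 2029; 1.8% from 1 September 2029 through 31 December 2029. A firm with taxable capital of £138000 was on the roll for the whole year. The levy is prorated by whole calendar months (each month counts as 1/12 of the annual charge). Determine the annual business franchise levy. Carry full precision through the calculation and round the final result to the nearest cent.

£2064.25

1 January – 31 January 2029: 1 month at 0.7% → £138000 × 0.7% × 1/12 = £80.5000
1 February – 31 May 2029: 4 months at 1.35% → £138000 × 1.35% × 4/12 = £621.0000
1 June – 31 August 2029: 3 months at 1.55% → £138000 × 1.55% × 3/12 = £534.7500
1 September – 31 December 2029: 4 months at 1.8% → £138000 × 1.8% × 4/12 = £828.0000
Total = £2064.2500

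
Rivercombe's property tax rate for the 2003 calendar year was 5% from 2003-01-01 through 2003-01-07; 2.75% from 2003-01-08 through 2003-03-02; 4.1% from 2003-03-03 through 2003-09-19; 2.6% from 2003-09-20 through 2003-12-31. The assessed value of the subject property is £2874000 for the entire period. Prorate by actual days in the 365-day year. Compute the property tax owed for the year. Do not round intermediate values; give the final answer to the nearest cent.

£100424.65

2003-01-01 to 2003-01-07: 7 days at 5% → £2874000 × 5% × 7/365 = £2755.8904
2003-01-08 to 2003-03-02: 54 days at 2.75% → £2874000 × 2.75% × 54/365 = £11692.8493
2003-03-03 to 2003-09-19: 201 days at 4.1% → £2874000 × 4.1% × 201/365 = £64889.4082
2003-09-20 to 2003-12-31: 103 days at 2.6% → £2874000 × 2.6% × 103/365 = £21086.4986
Total = £100424.6466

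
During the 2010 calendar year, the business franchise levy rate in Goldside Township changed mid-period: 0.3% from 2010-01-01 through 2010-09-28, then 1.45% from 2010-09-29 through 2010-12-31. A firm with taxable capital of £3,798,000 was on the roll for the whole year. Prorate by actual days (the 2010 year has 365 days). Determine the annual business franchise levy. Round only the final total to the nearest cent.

2010-01-01 to 2010-09-28: 271 days at 0.3% → £3,798,000 × 0.3% × 271/365 = £8,459.6548
2010-09-29 to 2010-12-31: 94 days at 1.45% → £3,798,000 × 1.45% × 94/365 = £14,182.6685
Total = £22,642.3233

£22,642.32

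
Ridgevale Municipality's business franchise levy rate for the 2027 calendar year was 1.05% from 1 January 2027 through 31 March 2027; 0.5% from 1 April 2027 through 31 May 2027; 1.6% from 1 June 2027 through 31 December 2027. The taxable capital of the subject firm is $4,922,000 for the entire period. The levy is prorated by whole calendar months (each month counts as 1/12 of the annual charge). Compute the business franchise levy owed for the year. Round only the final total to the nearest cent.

1 January – 31 March 2027: 3 months at 1.05% → $4,922,000 × 1.05% × 3/12 = $12,920.2500
1 April – 31 May 2027: 2 months at 0.5% → $4,922,000 × 0.5% × 2/12 = $4,101.6667
1 June – 31 December 2027: 7 months at 1.6% → $4,922,000 × 1.6% × 7/12 = $45,938.6667
Total = $62,960.5833

$62,960.58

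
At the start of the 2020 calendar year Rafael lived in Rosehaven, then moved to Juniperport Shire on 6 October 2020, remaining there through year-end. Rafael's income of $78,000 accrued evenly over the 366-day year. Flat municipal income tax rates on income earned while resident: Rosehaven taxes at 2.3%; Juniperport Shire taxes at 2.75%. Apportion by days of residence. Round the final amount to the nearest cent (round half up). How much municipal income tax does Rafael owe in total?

$1,877.43

Rosehaven, 1 January – 5 October 2020: 279 days → $78,000 × 2.3% × 279/366 = $1,367.5574
Juniperport Shire, 6 October – 31 December 2020: 87 days → $78,000 × 2.75% × 87/366 = $509.8770
Total = $1,877.4344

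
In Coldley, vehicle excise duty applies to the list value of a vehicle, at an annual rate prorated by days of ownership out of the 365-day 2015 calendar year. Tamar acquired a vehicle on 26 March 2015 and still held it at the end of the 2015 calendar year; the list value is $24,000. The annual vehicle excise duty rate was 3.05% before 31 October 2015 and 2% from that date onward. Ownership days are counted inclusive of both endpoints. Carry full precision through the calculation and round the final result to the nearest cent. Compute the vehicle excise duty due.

26 March – 30 October 2015: 219 days at 3.05% → $24,000 × 3.05% × 219/365 = $439.2000
31 October – 31 December 2015: 62 days at 2% → $24,000 × 2% × 62/365 = $81.5342
Total = $520.7342

$520.73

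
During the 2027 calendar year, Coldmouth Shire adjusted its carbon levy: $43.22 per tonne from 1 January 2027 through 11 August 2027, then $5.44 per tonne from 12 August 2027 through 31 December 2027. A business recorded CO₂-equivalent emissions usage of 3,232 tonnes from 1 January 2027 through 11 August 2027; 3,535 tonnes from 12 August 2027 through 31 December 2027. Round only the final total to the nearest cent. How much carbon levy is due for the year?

$158,917.44

1 January – 11 August 2027: 3,232 tonnes at $43.22/tonne → $139,687.04
12 August – 31 December 2027: 3,535 tonnes at $5.44/tonne → $19,230.40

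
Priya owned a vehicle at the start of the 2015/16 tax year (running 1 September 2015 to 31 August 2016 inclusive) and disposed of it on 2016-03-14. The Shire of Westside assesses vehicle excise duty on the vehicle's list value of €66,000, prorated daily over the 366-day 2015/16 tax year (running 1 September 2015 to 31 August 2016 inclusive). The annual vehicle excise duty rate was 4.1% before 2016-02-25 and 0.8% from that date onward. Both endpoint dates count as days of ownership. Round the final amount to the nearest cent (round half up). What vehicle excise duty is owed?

2015-09-01 to 2016-02-24: 177 days at 4.1% → €66,000 × 4.1% × 177/366 = €1,308.6393
2016-02-25 to 2016-03-14: 19 days at 0.8% → €66,000 × 0.8% × 19/366 = €27.4098
Total = €1,336.0492

€1,336.05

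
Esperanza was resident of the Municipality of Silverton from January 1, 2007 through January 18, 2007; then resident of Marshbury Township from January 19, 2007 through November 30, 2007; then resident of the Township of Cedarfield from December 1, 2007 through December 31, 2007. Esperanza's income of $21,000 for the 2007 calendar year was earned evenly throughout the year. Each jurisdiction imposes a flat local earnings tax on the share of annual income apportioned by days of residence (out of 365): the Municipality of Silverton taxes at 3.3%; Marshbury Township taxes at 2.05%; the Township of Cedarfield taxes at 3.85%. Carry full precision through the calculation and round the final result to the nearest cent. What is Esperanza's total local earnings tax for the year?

The Municipality of Silverton, January 1 – January 18, 2007: 18 days → $21,000 × 3.3% × 18/365 = $34.1753
Marshbury Township, January 19 – November 30, 2007: 316 days → $21,000 × 2.05% × 316/365 = $372.7068
The Township of Cedarfield, December 1 – December 31, 2007: 31 days → $21,000 × 3.85% × 31/365 = $68.6671
Total = $475.5493

$475.55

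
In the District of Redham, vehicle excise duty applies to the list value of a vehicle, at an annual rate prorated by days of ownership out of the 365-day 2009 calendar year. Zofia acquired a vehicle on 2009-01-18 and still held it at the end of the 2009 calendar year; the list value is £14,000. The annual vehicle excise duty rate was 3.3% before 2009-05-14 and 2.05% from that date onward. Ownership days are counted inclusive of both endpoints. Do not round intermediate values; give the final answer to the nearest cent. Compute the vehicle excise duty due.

£329.25

2009-01-18 to 2009-05-13: 116 days at 3.3% → £14,000 × 3.3% × 116/365 = £146.8274
2009-05-14 to 2009-12-31: 232 days at 2.05% → £14,000 × 2.05% × 232/365 = £182.4219
Total = £329.2493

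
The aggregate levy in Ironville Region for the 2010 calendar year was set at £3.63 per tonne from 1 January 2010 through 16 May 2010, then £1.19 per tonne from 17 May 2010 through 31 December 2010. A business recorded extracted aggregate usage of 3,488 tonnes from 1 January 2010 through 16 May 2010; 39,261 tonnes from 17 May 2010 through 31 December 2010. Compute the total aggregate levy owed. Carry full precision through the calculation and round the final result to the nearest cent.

£59,382.03

1 January – 16 May 2010: 3,488 tonnes at £3.63/tonne → £12,661.44
17 May – 31 December 2010: 39,261 tonnes at £1.19/tonne → £46,720.59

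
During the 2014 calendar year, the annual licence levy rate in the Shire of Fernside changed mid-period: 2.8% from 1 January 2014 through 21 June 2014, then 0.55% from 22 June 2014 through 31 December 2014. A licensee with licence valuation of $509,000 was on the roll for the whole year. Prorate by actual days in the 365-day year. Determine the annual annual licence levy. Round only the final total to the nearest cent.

1 January – 21 June 2014: 172 days at 2.8% → $509,000 × 2.8% × 172/365 = $6,716.0110
22 June – 31 December 2014: 193 days at 0.55% → $509,000 × 0.55% × 193/365 = $1,480.2836
Total = $8,196.2945

$8,196.29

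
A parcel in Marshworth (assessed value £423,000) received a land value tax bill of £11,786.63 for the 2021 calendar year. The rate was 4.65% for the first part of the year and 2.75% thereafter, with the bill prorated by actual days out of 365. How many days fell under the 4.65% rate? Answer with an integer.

7 days

Let d = days at the first rate; then 365 − d days at the second rate.
£423,000 × [4.65%·d + 2.75%·(365−d)] / 365 = £11,786.63
Solving gives d = 7, so the new rate took effect on 8 January 2021.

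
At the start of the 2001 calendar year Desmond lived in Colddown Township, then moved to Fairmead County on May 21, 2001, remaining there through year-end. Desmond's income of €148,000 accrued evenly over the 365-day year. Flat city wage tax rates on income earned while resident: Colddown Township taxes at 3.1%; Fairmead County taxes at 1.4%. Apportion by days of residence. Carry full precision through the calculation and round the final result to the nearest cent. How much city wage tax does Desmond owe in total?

Colddown Township, January 1 – May 20, 2001: 140 days → €148,000 × 3.1% × 140/365 = €1,759.7808
Fairmead County, May 21 – December 31, 2001: 225 days → €148,000 × 1.4% × 225/365 = €1,277.2603
Total = €3,037.0411

€3,037.04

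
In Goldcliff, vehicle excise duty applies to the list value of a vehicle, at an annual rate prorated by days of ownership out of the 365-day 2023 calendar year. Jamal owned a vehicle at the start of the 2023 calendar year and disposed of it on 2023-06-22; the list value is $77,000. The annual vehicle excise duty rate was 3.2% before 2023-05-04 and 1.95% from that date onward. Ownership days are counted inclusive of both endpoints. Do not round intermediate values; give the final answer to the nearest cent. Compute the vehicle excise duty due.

$1,036.02

2023-01-01 to 2023-05-03: 123 days at 3.2% → $77,000 × 3.2% × 123/365 = $830.3342
2023-05-04 to 2023-06-22: 50 days at 1.95% → $77,000 × 1.95% × 50/365 = $205.6849
Total = $1,036.0192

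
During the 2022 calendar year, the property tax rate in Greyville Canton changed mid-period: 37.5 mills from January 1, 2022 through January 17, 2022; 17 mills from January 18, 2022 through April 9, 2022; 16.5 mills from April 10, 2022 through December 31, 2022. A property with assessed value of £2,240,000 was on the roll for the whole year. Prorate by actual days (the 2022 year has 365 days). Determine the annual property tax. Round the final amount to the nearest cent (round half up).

£39,402.52

January 1 – January 17, 2022: 17 days at 37.5 mills → £2,240,000 × 3.75% × 17/365 = £3,912.3288
January 18 – April 9, 2022: 82 days at 17 mills → £2,240,000 × 1.7% × 82/365 = £8,554.9589
April 10 – December 31, 2022: 266 days at 16.5 mills → £2,240,000 × 1.65% × 266/365 = £26,935.2329
Total = £39,402.5205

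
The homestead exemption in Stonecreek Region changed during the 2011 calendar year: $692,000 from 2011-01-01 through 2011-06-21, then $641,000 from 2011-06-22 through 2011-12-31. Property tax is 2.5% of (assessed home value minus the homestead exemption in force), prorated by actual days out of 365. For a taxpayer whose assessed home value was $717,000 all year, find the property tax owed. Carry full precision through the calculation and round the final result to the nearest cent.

2011-01-01 to 2011-06-21: 172 days, exemption $692,000 → ($717,000 − $692,000) × 2.5% × 172/365 = $294.5205
2011-06-22 to 2011-12-31: 193 days, exemption $641,000 → ($717,000 − $641,000) × 2.5% × 193/365 = $1,004.6575
Total = $1,299.1781

$1,299.18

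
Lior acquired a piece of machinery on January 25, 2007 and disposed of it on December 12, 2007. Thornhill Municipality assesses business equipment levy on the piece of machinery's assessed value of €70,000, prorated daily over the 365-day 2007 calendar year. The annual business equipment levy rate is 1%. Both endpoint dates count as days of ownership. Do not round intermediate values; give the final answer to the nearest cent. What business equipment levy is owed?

€617.53

Days held (January 25 – December 12, 2007): 322 out of 365
Tax = €70,000 × 1% × 322/365 = €617.5342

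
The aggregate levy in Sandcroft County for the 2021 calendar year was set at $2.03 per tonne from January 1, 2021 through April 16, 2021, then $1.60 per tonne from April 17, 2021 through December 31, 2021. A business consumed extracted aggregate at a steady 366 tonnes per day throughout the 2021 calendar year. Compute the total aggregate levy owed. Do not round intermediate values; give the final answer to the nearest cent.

January 1 – April 16, 2021: 106 days × 366 tonnes/day = 38,796 tonnes at $2.03/tonne → $78755.88
April 17 – December 31, 2021: 259 days × 366 tonnes/day = 94,794 tonnes at $1.60/tonne → $151670.40

$230426.28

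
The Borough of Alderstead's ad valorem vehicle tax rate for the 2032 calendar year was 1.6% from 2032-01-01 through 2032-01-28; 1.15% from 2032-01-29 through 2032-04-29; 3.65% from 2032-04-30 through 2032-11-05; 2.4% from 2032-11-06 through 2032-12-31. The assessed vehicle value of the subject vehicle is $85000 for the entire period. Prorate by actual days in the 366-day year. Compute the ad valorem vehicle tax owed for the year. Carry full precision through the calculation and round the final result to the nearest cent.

$2272.47

2032-01-01 to 2032-01-28: 28 days at 1.6% → $85000 × 1.6% × 28/366 = $104.0437
2032-01-29 to 2032-04-29: 92 days at 1.15% → $85000 × 1.15% × 92/366 = $245.7104
2032-04-30 to 2032-11-05: 190 days at 3.65% → $85000 × 3.65% × 190/366 = $1610.5874
2032-11-06 to 2032-12-31: 56 days at 2.4% → $85000 × 2.4% × 56/366 = $312.1311
Total = $2272.4727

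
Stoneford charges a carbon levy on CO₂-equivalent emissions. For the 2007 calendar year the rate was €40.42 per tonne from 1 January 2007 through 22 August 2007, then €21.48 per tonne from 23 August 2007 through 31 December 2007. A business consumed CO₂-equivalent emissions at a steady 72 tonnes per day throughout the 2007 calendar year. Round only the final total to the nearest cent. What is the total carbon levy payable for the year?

1 January – 22 August 2007: 234 days × 72 tonnes/day = 16,848 tonnes at €40.42/tonne → €680,996.16
23 August – 31 December 2007: 131 days × 72 tonnes/day = 9,432 tonnes at €21.48/tonne → €202,599.36

€883,595.52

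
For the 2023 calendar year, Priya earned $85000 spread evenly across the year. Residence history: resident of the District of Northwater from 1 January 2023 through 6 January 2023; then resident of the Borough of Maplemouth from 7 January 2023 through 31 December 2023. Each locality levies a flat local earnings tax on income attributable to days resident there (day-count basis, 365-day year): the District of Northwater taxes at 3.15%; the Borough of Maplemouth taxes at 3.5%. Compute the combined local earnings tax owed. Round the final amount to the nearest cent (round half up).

The District of Northwater, 1 January – 6 January 2023: 6 days → $85000 × 3.15% × 6/365 = $44.0137
The Borough of Maplemouth, 7 January – 31 December 2023: 359 days → $85000 × 3.5% × 359/365 = $2926.0959
Total = $2970.1096

$2970.11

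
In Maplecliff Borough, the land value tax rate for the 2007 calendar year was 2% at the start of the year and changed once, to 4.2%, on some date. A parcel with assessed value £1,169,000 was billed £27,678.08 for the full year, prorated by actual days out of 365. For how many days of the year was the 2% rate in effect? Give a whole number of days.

Let d = days at the first rate; then 365 − d days at the second rate.
£1,169,000 × [2%·d + 4.2%·(365−d)] / 365 = £27,678.08
Solving gives d = 304, so the new rate took effect on November 1, 2007.

304 days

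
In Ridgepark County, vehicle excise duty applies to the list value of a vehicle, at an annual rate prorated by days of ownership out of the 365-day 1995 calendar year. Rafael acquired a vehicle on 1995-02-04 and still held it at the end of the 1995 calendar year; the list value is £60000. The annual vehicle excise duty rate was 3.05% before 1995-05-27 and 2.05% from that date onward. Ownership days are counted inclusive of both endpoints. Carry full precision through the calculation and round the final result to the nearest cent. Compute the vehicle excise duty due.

1995-02-04 to 1995-05-26: 112 days at 3.05% → £60000 × 3.05% × 112/365 = £561.5342
1995-05-27 to 1995-12-31: 219 days at 2.05% → £60000 × 2.05% × 219/365 = £738.0000
Total = £1299.5342

£1299.53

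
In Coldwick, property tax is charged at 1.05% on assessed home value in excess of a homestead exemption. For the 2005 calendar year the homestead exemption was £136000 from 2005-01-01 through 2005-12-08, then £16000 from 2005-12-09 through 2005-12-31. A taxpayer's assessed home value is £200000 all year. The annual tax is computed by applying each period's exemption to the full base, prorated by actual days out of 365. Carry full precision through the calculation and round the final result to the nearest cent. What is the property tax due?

£751.40

2005-01-01 to 2005-12-08: 342 days, exemption £136000 → (£200000 − £136000) × 1.05% × 342/365 = £629.6548
2005-12-09 to 2005-12-31: 23 days, exemption £16000 → (£200000 − £16000) × 1.05% × 23/365 = £121.7425
Total = £751.3973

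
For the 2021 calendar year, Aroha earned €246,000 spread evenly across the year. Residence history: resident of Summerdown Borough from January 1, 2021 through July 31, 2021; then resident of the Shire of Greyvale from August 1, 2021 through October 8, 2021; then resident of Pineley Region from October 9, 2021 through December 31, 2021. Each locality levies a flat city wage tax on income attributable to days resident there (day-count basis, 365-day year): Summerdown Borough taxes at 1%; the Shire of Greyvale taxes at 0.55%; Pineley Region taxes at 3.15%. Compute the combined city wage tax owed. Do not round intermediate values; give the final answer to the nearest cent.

€3,467.93

Summerdown Borough, January 1 – July 31, 2021: 212 days → €246,000 × 1% × 212/365 = €1,428.8219
The Shire of Greyvale, August 1 – October 8, 2021: 69 days → €246,000 × 0.55% × 69/365 = €255.7726
Pineley Region, October 9 – December 31, 2021: 84 days → €246,000 × 3.15% × 84/365 = €1,783.3315
Total = €3,467.9260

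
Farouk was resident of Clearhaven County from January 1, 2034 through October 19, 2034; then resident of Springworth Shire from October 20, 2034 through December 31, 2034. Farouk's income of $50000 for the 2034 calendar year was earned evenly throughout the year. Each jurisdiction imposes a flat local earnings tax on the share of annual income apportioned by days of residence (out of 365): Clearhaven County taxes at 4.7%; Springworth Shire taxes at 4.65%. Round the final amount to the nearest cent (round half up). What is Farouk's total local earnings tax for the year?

$2345.00

Clearhaven County, January 1 – October 19, 2034: 292 days → $50000 × 4.7% × 292/365 = $1880.0000
Springworth Shire, October 20 – December 31, 2034: 73 days → $50000 × 4.65% × 73/365 = $465.0000
Total = $2345.0000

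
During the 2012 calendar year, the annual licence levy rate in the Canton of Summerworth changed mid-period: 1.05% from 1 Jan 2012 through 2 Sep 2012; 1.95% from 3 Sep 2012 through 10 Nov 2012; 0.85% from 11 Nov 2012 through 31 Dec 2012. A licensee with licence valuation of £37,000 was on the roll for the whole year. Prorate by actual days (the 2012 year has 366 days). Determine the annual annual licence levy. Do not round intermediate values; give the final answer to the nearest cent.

£440.97

1 Jan – 2 Sep 2012: 246 days at 1.05% → £37,000 × 1.05% × 246/366 = £261.1230
3 Sep – 10 Nov 2012: 69 days at 1.95% → £37,000 × 1.95% × 69/366 = £136.0205
11 Nov – 31 Dec 2012: 51 days at 0.85% → £37,000 × 0.85% × 51/366 = £43.8238
Total = £440.9672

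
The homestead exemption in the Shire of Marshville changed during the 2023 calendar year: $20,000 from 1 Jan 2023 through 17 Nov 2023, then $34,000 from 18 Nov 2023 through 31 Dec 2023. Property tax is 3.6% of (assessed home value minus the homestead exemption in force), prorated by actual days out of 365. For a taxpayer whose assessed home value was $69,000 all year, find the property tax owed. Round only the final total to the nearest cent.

$1,703.24

1 Jan – 17 Nov 2023: 321 days, exemption $20,000 → ($69,000 − $20,000) × 3.6% × 321/365 = $1,551.3534
18 Nov – 31 Dec 2023: 44 days, exemption $34,000 → ($69,000 − $34,000) × 3.6% × 44/365 = $151.8904
Total = $1,703.2438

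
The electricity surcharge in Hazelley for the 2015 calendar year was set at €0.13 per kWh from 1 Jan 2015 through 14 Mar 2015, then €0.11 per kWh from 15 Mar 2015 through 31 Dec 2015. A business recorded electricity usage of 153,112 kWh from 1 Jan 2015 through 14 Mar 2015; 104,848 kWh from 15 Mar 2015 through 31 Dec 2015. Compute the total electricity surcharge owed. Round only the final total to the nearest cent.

€31,437.84

1 Jan – 14 Mar 2015: 153,112 kWh at €0.13/kWh → €19,904.56
15 Mar – 31 Dec 2015: 104,848 kWh at €0.11/kWh → €11,533.28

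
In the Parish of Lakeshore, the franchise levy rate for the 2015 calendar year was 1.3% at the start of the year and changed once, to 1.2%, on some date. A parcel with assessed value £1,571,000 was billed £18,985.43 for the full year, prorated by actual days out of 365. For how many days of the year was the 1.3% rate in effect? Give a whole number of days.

31 days

Let d = days at the first rate; then 365 − d days at the second rate.
£1,571,000 × [1.3%·d + 1.2%·(365−d)] / 365 = £18,985.43
Solving gives d = 31, so the new rate took effect on 1 Feb 2015.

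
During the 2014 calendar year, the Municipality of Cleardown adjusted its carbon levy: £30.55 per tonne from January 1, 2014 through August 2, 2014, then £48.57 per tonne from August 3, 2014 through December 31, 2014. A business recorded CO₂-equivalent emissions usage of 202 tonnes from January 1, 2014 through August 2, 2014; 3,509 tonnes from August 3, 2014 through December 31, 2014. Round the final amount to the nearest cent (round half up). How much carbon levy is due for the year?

£176603.23

January 1 – August 2, 2014: 202 tonnes at £30.55/tonne → £6171.10
August 3 – December 31, 2014: 3,509 tonnes at £48.57/tonne → £170432.13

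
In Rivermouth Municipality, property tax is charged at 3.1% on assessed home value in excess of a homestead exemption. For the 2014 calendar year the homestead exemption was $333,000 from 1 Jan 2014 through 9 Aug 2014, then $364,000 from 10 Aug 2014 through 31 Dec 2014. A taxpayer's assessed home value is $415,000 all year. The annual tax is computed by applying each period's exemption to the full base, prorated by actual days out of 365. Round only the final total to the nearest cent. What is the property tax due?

1 Jan – 9 Aug 2014: 221 days, exemption $333,000 → ($415,000 − $333,000) × 3.1% × 221/365 = $1,539.1288
10 Aug – 31 Dec 2014: 144 days, exemption $364,000 → ($415,000 − $364,000) × 3.1% × 144/365 = $623.7370
Total = $2,162.8658

$2,162.87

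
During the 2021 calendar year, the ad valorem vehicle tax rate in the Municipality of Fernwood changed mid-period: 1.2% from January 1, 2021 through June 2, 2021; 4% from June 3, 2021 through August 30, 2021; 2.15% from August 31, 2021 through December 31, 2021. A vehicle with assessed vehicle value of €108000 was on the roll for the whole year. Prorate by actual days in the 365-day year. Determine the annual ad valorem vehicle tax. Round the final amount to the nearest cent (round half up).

€2379.11

January 1 – June 2, 2021: 153 days at 1.2% → €108000 × 1.2% × 153/365 = €543.2548
June 3 – August 30, 2021: 89 days at 4% → €108000 × 4% × 89/365 = €1053.3699
August 31 – December 31, 2021: 123 days at 2.15% → €108000 × 2.15% × 123/365 = €782.4822
Total = €2379.1068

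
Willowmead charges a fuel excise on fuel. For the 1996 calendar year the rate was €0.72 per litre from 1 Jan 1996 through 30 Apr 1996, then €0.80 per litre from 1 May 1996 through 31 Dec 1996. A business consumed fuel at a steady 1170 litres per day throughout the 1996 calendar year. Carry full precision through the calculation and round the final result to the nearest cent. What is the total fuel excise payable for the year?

1 Jan – 30 Apr 1996: 121 days × 1170 litres/day = 141,570 litres at €0.72/litre → €101,930.40
1 May – 31 Dec 1996: 245 days × 1170 litres/day = 286,650 litres at €0.80/litre → €229,320.00

€331,250.40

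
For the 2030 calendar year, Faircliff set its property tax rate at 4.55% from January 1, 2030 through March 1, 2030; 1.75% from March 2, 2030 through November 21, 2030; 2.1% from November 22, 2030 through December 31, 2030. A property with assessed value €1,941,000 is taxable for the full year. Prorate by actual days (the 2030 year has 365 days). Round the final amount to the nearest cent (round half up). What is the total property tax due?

January 1 – March 1, 2030: 60 days at 4.55% → €1,941,000 × 4.55% × 60/365 = €14,517.6164
March 2 – November 21, 2030: 265 days at 1.75% → €1,941,000 × 1.75% × 265/365 = €24,661.3356
November 22 – December 31, 2030: 40 days at 2.1% → €1,941,000 × 2.1% × 40/365 = €4,466.9589
Total = €43,645.9110

€43,645.91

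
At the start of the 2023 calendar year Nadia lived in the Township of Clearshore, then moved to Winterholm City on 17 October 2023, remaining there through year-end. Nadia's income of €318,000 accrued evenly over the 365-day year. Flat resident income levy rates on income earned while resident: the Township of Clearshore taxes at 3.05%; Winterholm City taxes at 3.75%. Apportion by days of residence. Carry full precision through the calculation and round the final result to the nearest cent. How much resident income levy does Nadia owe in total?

€10,162.50

The Township of Clearshore, 1 January – 16 October 2023: 289 days → €318,000 × 3.05% × 289/365 = €7,679.4822
Winterholm City, 17 October – 31 December 2023: 76 days → €318,000 × 3.75% × 76/365 = €2,483.0137
Total = €10,162.4959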